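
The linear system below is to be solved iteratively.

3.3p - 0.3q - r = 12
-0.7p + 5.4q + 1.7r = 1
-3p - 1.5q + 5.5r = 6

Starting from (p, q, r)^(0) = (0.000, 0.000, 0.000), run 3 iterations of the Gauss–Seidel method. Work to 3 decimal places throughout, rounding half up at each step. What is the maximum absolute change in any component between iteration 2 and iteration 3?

0.101

Iteration 1:
  p = (12 - (-0.3)·0.000 - (-1)·0.000) / (3.3) = 3.636
  q = (1 - (-0.7)·3.636 - (1.7)·0.000) / (5.4) = 0.657
  r = (6 - (-3)·3.636 - (-1.5)·0.657) / (5.5) = 3.253
Iteration 2:
  p = (12 - (-0.3)·0.657 - (-1)·3.253) / (3.3) = 4.682
  q = (1 - (-0.7)·4.682 - (1.7)·3.253) / (5.4) = -0.232
  r = (6 - (-3)·4.682 - (-1.5)·-0.232) / (5.5) = 3.581
Iteration 3:
  p = (12 - (-0.3)·-0.232 - (-1)·3.581) / (3.3) = 4.700
  q = (1 - (-0.7)·4.700 - (1.7)·3.581) / (5.4) = -0.333
  r = (6 - (-3)·4.700 - (-1.5)·-0.333) / (5.5) = 3.564
Change: (0.018, -0.101, -0.017) → max |·| = 0.101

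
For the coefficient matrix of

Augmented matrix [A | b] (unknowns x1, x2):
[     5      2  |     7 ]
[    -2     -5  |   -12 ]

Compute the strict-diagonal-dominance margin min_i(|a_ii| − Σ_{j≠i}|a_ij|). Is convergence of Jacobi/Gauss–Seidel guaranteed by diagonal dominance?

3

row 1: |5| − (2) = 3
row 2: |-5| − (2) = 3
minimum over rows = 3 → strictly diagonally dominant (convergence guaranteed)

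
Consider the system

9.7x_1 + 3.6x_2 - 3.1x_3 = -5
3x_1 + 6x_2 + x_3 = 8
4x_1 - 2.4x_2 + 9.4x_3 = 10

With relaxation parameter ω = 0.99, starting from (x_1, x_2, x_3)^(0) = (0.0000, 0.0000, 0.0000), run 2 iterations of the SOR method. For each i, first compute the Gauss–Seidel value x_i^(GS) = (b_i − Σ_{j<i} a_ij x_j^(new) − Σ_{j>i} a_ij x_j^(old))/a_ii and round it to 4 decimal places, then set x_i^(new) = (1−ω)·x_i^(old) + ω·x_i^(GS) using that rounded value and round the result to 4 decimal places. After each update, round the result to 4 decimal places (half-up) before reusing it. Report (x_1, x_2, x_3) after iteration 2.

(-0.5662, 1.3411, 1.6474)

Iteration 1:
  x_1: GS value = (-5 - (3.6)·0.0000 - (-3.1)·0.0000) / (9.7) = -0.5155;  x_1 ← (1−ω)·0.0000 + ω·-0.5155 = -0.5103
  x_2: GS value = (8 - (3)·-0.5103 - (1)·0.0000) / (6) = 1.5885;  x_2 ← (1−ω)·0.0000 + ω·1.5885 = 1.5726
  x_3: GS value = (10 - (4)·-0.5103 - (-2.4)·1.5726) / (9.4) = 1.6825;  x_3 ← (1−ω)·0.0000 + ω·1.6825 = 1.6657
Iteration 2:
  x_1: GS value = (-5 - (3.6)·1.5726 - (-3.1)·1.6657) / (9.7) = -0.5668;  x_1 ← (1−ω)·-0.5103 + ω·-0.5668 = -0.5662
  x_2: GS value = (8 - (3)·-0.5662 - (1)·1.6657) / (6) = 1.3388;  x_2 ← (1−ω)·1.5726 + ω·1.3388 = 1.3411
  x_3: GS value = (10 - (4)·-0.5662 - (-2.4)·1.3411) / (9.4) = 1.6472;  x_3 ← (1−ω)·1.6657 + ω·1.6472 = 1.6474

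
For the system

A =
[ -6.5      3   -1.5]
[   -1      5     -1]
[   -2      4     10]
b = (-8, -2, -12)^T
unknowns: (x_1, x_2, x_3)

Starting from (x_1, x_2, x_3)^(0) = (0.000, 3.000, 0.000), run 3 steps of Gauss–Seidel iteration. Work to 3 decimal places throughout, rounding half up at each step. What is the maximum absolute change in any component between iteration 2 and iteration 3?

0.155

Iteration 1:
  x_1 = (-8 - (3)·3.000 - (-1.5)·0.000) / (-6.5) = 2.615
  x_2 = (-2 - (-1)·2.615 - (-1)·0.000) / (5) = 0.123
  x_3 = (-12 - (-2)·2.615 - (4)·0.123) / (10) = -0.726
Iteration 2:
  x_1 = (-8 - (3)·0.123 - (-1.5)·-0.726) / (-6.5) = 1.455
  x_2 = (-2 - (-1)·1.455 - (-1)·-0.726) / (5) = -0.254
  x_3 = (-12 - (-2)·1.455 - (4)·-0.254) / (10) = -0.807
Iteration 3:
  x_1 = (-8 - (3)·-0.254 - (-1.5)·-0.807) / (-6.5) = 1.300
  x_2 = (-2 - (-1)·1.300 - (-1)·-0.807) / (5) = -0.301
  x_3 = (-12 - (-2)·1.300 - (4)·-0.301) / (10) = -0.820
Change: (-0.155, -0.047, -0.013) → max |·| = 0.155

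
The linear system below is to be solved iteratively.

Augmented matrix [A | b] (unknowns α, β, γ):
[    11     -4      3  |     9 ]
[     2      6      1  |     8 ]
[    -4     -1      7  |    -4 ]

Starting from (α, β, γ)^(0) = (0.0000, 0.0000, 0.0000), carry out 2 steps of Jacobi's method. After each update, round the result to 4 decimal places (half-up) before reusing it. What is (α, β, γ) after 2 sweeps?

(1.4589, 1.1558, 0.0866)

Iteration 1:
  α = (9 - (-4)·0.0000 - (3)·0.0000) / (11) = 0.8182
  β = (8 - (2)·0.0000 - (1)·0.0000) / (6) = 1.3333
  γ = (-4 - (-4)·0.0000 - (-1)·0.0000) / (7) = -0.5714
Iteration 2:
  α = (9 - (-4)·1.3333 - (3)·-0.5714) / (11) = 1.4589
  β = (8 - (2)·0.8182 - (1)·-0.5714) / (6) = 1.1558
  γ = (-4 - (-4)·0.8182 - (-1)·1.3333) / (7) = 0.0866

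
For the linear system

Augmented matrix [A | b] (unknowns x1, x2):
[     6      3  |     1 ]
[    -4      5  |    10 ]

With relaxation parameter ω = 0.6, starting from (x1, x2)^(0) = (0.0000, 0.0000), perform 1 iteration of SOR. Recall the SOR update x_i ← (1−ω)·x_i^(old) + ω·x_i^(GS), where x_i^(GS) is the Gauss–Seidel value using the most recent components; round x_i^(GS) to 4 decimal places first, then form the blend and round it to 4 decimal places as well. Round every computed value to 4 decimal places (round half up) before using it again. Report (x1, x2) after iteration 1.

(0.1000, 1.2480)

Iteration 1:
  x1: GS value = (1 - (3)·0.0000) / (6) = 0.1667;  x1 ← (1−ω)·0.0000 + ω·0.1667 = 0.1000
  x2: GS value = (10 - (-4)·0.1000) / (5) = 2.0800;  x2 ← (1−ω)·0.0000 + ω·2.0800 = 1.2480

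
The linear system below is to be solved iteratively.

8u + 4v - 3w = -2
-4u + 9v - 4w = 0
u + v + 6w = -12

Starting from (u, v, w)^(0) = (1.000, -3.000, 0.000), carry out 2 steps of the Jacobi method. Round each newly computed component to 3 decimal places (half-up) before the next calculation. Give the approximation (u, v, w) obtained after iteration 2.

Iteration 1:
  u = (-2 - (4)·-3.000 - (-3)·0.000) / (8) = 1.250
  v = (0 - (-4)·1.000 - (-4)·0.000) / (9) = 0.444
  w = (-12 - (1)·1.000 - (1)·-3.000) / (6) = -1.667
Iteration 2:
  u = (-2 - (4)·0.444 - (-3)·-1.667) / (8) = -1.097
  v = (0 - (-4)·1.250 - (-4)·-1.667) / (9) = -0.185
  w = (-12 - (1)·1.250 - (1)·0.444) / (6) = -2.282

(-1.097, -0.185, -2.282)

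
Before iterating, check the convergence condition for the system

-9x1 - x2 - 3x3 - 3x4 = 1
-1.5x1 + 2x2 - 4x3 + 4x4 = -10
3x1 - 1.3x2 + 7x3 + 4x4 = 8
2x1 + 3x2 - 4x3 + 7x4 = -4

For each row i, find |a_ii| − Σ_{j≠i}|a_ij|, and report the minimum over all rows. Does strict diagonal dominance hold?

row 1: |-9| − (1+3+3) = 2
row 2: |2| − (1.5+4+4) = -7.5
row 3: |7| − (3+1.3+4) = -1.3
row 4: |7| − (2+3+4) = -2
minimum over rows = -7.5 → not strictly diagonally dominant

-7.5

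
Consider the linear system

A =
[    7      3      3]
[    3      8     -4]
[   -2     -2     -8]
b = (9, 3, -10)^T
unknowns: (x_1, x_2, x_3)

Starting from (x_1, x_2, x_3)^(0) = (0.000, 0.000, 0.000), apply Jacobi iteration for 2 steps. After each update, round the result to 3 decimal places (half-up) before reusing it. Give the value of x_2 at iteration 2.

0.518

Iteration 1:
  x_1 = (9 - (3)·0.000 - (3)·0.000) / (7) = 1.286
  x_2 = (3 - (3)·0.000 - (-4)·0.000) / (8) = 0.375
  x_3 = (-10 - (-2)·0.000 - (-2)·0.000) / (-8) = 1.250
Iteration 2:
  x_1 = (9 - (3)·0.375 - (3)·1.250) / (7) = 0.589
  x_2 = (3 - (3)·1.286 - (-4)·1.250) / (8) = 0.518
  x_3 = (-10 - (-2)·1.286 - (-2)·0.375) / (-8) = 0.835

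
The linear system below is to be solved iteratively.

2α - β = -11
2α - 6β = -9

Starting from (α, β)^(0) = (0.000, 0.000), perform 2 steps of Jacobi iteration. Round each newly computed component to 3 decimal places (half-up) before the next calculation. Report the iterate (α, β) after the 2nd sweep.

(-4.750, -0.333)

Iteration 1:
  α = (-11 - (-1)·0.000) / (2) = -5.500
  β = (-9 - (2)·0.000) / (-6) = 1.500
Iteration 2:
  α = (-11 - (-1)·1.500) / (2) = -4.750
  β = (-9 - (2)·-5.500) / (-6) = -0.333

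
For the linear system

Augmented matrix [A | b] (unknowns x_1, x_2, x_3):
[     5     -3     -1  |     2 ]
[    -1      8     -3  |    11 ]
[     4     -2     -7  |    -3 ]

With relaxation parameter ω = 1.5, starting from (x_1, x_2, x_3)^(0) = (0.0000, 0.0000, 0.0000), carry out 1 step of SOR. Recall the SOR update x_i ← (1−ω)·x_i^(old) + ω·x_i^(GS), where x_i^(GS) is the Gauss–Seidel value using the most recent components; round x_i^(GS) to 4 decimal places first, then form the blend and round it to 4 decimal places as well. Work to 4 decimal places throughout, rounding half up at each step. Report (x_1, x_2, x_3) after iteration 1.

(0.6000, 2.1750, 0.2250)

Iteration 1:
  x_1: GS value = (2 - (-3)·0.0000 - (-1)·0.0000) / (5) = 0.4000;  x_1 ← (1−ω)·0.0000 + ω·0.4000 = 0.6000
  x_2: GS value = (11 - (-1)·0.6000 - (-3)·0.0000) / (8) = 1.4500;  x_2 ← (1−ω)·0.0000 + ω·1.4500 = 2.1750
  x_3: GS value = (-3 - (4)·0.6000 - (-2)·2.1750) / (-7) = 0.1500;  x_3 ← (1−ω)·0.0000 + ω·0.1500 = 0.2250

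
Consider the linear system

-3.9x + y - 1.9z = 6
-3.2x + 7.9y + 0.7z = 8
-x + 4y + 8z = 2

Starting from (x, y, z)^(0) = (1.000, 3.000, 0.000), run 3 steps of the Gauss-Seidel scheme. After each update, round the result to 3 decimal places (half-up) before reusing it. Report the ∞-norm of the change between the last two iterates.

0.061

Iteration 1:
  x = (6 - (1)·3.000 - (-1.9)·0.000) / (-3.9) = -0.769
  y = (8 - (-3.2)·-0.769 - (0.7)·0.000) / (7.9) = 0.701
  z = (2 - (-1)·-0.769 - (4)·0.701) / (8) = -0.197
Iteration 2:
  x = (6 - (1)·0.701 - (-1.9)·-0.197) / (-3.9) = -1.263
  y = (8 - (-3.2)·-1.263 - (0.7)·-0.197) / (7.9) = 0.519
  z = (2 - (-1)·-1.263 - (4)·0.519) / (8) = -0.167
Iteration 3:
  x = (6 - (1)·0.519 - (-1.9)·-0.167) / (-3.9) = -1.324
  y = (8 - (-3.2)·-1.324 - (0.7)·-0.167) / (7.9) = 0.491
  z = (2 - (-1)·-1.324 - (4)·0.491) / (8) = -0.161
Change: (-0.061, -0.028, 0.006) → max |·| = 0.061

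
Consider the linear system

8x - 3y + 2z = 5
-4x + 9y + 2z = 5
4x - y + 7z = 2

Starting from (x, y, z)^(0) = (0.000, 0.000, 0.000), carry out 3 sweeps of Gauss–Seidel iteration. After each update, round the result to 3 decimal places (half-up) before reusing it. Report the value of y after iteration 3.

Iteration 1:
  x = (5 - (-3)·0.000 - (2)·0.000) / (8) = 0.625
  y = (5 - (-4)·0.625 - (2)·0.000) / (9) = 0.833
  z = (2 - (4)·0.625 - (-1)·0.833) / (7) = 0.048
Iteration 2:
  x = (5 - (-3)·0.833 - (2)·0.048) / (8) = 0.925
  y = (5 - (-4)·0.925 - (2)·0.048) / (9) = 0.956
  z = (2 - (4)·0.925 - (-1)·0.956) / (7) = -0.106
Iteration 3:
  x = (5 - (-3)·0.956 - (2)·-0.106) / (8) = 1.010
  y = (5 - (-4)·1.010 - (2)·-0.106) / (9) = 1.028
  z = (2 - (4)·1.010 - (-1)·1.028) / (7) = -0.145

1.028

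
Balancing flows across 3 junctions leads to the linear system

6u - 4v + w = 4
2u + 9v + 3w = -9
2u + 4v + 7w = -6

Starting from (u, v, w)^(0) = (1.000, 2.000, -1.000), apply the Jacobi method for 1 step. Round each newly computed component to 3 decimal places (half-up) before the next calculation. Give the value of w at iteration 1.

Iteration 1:
  u = (4 - (-4)·2.000 - (1)·-1.000) / (6) = 2.167
  v = (-9 - (2)·1.000 - (3)·-1.000) / (9) = -0.889
  w = (-6 - (2)·1.000 - (4)·2.000) / (7) = -2.286

-2.286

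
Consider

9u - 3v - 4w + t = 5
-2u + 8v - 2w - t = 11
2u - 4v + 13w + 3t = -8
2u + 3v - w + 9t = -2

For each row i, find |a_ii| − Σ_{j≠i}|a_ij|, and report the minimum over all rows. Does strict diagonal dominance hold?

1

row 1: |9| − (3+4+1) = 1
row 2: |8| − (2+2+1) = 3
row 3: |13| − (2+4+3) = 4
row 4: |9| − (2+3+1) = 3
minimum over rows = 1 → strictly diagonally dominant (convergence guaranteed)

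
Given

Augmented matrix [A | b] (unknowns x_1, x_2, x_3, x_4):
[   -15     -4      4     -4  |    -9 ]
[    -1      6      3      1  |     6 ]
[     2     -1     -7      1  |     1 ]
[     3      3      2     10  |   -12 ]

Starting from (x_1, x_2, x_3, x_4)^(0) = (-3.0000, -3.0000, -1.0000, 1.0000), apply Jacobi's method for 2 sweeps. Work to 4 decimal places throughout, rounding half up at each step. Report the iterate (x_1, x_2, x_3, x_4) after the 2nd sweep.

Iteration 1:
  x_1 = (-9 - (-4)·-3.0000 - (4)·-1.0000 - (-4)·1.0000) / (-15) = 0.8667
  x_2 = (6 - (-1)·-3.0000 - (3)·-1.0000 - (1)·1.0000) / (6) = 0.8333
  x_3 = (1 - (2)·-3.0000 - (-1)·-3.0000 - (1)·1.0000) / (-7) = -0.4286
  x_4 = (-12 - (3)·-3.0000 - (3)·-3.0000 - (2)·-1.0000) / (10) = 0.8000
Iteration 2:
  x_1 = (-9 - (-4)·0.8333 - (4)·-0.4286 - (-4)·0.8000) / (-15) = 0.0502
  x_2 = (6 - (-1)·0.8667 - (3)·-0.4286 - (1)·0.8000) / (6) = 1.2254
  x_3 = (1 - (2)·0.8667 - (-1)·0.8333 - (1)·0.8000) / (-7) = 0.1000
  x_4 = (-12 - (3)·0.8667 - (3)·0.8333 - (2)·-0.4286) / (10) = -1.6243

(0.0502, 1.2254, 0.1000, -1.6243)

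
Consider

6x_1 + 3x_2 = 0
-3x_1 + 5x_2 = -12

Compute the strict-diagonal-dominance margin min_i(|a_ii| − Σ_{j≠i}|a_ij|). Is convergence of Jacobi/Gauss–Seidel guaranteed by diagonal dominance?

2

row 1: |6| − (3) = 3
row 2: |5| − (3) = 2
minimum over rows = 2 → strictly diagonally dominant (convergence guaranteed)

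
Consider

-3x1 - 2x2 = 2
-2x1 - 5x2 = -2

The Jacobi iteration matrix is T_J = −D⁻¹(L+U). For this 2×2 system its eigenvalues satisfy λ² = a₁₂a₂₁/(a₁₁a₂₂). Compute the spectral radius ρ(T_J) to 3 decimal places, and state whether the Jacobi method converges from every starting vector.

a₁₂a₂₁/(a₁₁a₂₂) = (-2)·(-2) / ((-3)·(-5)) = 0.266667
ρ = √|0.266667| = √0.266667 = 0.516
ρ < 1, so Jacobi converges

0.516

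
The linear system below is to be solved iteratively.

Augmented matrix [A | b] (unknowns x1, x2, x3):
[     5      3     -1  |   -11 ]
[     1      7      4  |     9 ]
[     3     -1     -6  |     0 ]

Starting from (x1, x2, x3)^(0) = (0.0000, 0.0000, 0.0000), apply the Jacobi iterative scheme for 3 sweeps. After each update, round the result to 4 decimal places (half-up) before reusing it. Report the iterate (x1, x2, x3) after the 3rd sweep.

(-3.4229, 2.4612, -1.7524)

Iteration 1:
  x1 = (-11 - (3)·0.0000 - (-1)·0.0000) / (5) = -2.2000
  x2 = (9 - (1)·0.0000 - (4)·0.0000) / (7) = 1.2857
  x3 = (0 - (3)·0.0000 - (-1)·0.0000) / (-6) = 0.0000
Iteration 2:
  x1 = (-11 - (3)·1.2857 - (-1)·0.0000) / (5) = -2.9714
  x2 = (9 - (1)·-2.2000 - (4)·0.0000) / (7) = 1.6000
  x3 = (0 - (3)·-2.2000 - (-1)·1.2857) / (-6) = -1.3143
Iteration 3:
  x1 = (-11 - (3)·1.6000 - (-1)·-1.3143) / (5) = -3.4229
  x2 = (9 - (1)·-2.9714 - (4)·-1.3143) / (7) = 2.4612
  x3 = (0 - (3)·-2.9714 - (-1)·1.6000) / (-6) = -1.7524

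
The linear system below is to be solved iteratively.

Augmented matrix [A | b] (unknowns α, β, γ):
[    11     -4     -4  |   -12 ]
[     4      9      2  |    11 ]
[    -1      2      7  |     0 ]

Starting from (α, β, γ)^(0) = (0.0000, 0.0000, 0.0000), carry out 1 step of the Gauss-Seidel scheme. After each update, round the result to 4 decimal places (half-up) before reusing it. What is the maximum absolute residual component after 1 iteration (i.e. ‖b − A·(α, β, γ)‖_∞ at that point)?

Iteration 1:
  α = (-12 - (-4)·0.0000 - (-4)·0.0000) / (11) = -1.0909
  β = (11 - (4)·-1.0909 - (2)·0.0000) / (9) = 1.7071
  γ = (0 - (-1)·-1.0909 - (2)·1.7071) / (7) = -0.6436
Residual b − A·x = (4.2539, 1.2869, 0.0001); ∞-norm = 4.2539

4.2539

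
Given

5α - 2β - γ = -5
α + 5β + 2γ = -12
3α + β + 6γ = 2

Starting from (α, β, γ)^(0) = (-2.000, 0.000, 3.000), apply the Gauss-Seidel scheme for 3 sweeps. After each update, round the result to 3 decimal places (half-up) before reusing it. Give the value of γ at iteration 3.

1.601

Iteration 1:
  α = (-5 - (-2)·0.000 - (-1)·3.000) / (5) = -0.400
  β = (-12 - (1)·-0.400 - (2)·3.000) / (5) = -3.520
  γ = (2 - (3)·-0.400 - (1)·-3.520) / (6) = 1.120
Iteration 2:
  α = (-5 - (-2)·-3.520 - (-1)·1.120) / (5) = -2.184
  β = (-12 - (1)·-2.184 - (2)·1.120) / (5) = -2.411
  γ = (2 - (3)·-2.184 - (1)·-2.411) / (6) = 1.827
Iteration 3:
  α = (-5 - (-2)·-2.411 - (-1)·1.827) / (5) = -1.599
  β = (-12 - (1)·-1.599 - (2)·1.827) / (5) = -2.811
  γ = (2 - (3)·-1.599 - (1)·-2.811) / (6) = 1.601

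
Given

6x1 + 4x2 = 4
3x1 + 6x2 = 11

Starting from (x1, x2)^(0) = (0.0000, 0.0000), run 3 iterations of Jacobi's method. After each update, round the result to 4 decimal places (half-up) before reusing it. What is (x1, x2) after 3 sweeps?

Iteration 1:
  x1 = (4 - (4)·0.0000) / (6) = 0.6667
  x2 = (11 - (3)·0.0000) / (6) = 1.8333
Iteration 2:
  x1 = (4 - (4)·1.8333) / (6) = -0.5555
  x2 = (11 - (3)·0.6667) / (6) = 1.5000
Iteration 3:
  x1 = (4 - (4)·1.5000) / (6) = -0.3333
  x2 = (11 - (3)·-0.5555) / (6) = 2.1111

(-0.3333, 2.1111)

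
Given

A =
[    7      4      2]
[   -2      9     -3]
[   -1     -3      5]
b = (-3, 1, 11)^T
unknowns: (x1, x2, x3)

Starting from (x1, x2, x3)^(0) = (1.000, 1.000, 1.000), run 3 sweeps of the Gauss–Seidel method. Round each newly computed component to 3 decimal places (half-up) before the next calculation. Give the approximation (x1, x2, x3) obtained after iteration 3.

Iteration 1:
  x1 = (-3 - (4)·1.000 - (2)·1.000) / (7) = -1.286
  x2 = (1 - (-2)·-1.286 - (-3)·1.000) / (9) = 0.159
  x3 = (11 - (-1)·-1.286 - (-3)·0.159) / (5) = 2.038
Iteration 2:
  x1 = (-3 - (4)·0.159 - (2)·2.038) / (7) = -1.102
  x2 = (1 - (-2)·-1.102 - (-3)·2.038) / (9) = 0.546
  x3 = (11 - (-1)·-1.102 - (-3)·0.546) / (5) = 2.307
Iteration 3:
  x1 = (-3 - (4)·0.546 - (2)·2.307) / (7) = -1.400
  x2 = (1 - (-2)·-1.400 - (-3)·2.307) / (9) = 0.569
  x3 = (11 - (-1)·-1.400 - (-3)·0.569) / (5) = 2.261

(-1.400, 0.569, 2.261)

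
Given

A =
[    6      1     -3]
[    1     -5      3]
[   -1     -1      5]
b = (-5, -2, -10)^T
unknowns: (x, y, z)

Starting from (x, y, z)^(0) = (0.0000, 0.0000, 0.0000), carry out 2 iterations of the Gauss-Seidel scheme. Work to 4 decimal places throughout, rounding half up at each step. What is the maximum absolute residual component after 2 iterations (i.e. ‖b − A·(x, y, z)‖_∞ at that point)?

Iteration 1:
  x = (-5 - (1)·0.0000 - (-3)·0.0000) / (6) = -0.8333
  y = (-2 - (1)·-0.8333 - (3)·0.0000) / (-5) = 0.2333
  z = (-10 - (-1)·-0.8333 - (-1)·0.2333) / (5) = -2.1200
Iteration 2:
  x = (-5 - (1)·0.2333 - (-3)·-2.1200) / (6) = -1.9322
  y = (-2 - (1)·-1.9322 - (3)·-2.1200) / (-5) = -1.2584
  z = (-10 - (-1)·-1.9322 - (-1)·-1.2584) / (5) = -2.6381
Residual b − A·x = (-0.0627, 1.5545, -0.0001); ∞-norm = 1.5545

1.5545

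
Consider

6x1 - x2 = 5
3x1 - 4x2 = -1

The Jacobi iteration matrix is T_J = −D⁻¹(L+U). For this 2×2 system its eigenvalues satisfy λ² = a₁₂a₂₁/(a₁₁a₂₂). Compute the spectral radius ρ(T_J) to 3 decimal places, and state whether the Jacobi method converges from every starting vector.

a₁₂a₂₁/(a₁₁a₂₂) = (-1)·(3) / ((6)·(-4)) = 0.125000
ρ = √|0.125000| = √0.125000 = 0.354
ρ < 1, so Jacobi converges

0.354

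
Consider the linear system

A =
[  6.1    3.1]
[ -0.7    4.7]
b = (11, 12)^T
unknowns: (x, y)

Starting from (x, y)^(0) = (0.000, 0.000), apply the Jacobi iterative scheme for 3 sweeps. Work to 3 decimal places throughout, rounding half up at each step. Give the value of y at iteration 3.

Iteration 1:
  x = (11 - (3.1)·0.000) / (6.1) = 1.803
  y = (12 - (-0.7)·0.000) / (4.7) = 2.553
Iteration 2:
  x = (11 - (3.1)·2.553) / (6.1) = 0.506
  y = (12 - (-0.7)·1.803) / (4.7) = 2.822
Iteration 3:
  x = (11 - (3.1)·2.822) / (6.1) = 0.369
  y = (12 - (-0.7)·0.506) / (4.7) = 2.629

2.629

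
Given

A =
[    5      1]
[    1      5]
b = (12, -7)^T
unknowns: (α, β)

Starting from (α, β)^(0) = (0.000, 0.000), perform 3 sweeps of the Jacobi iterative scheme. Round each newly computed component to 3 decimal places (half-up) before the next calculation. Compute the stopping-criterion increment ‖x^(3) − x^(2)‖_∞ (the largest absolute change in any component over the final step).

0.096

Iteration 1:
  α = (12 - (1)·0.000) / (5) = 2.400
  β = (-7 - (1)·0.000) / (5) = -1.400
Iteration 2:
  α = (12 - (1)·-1.400) / (5) = 2.680
  β = (-7 - (1)·2.400) / (5) = -1.880
Iteration 3:
  α = (12 - (1)·-1.880) / (5) = 2.776
  β = (-7 - (1)·2.680) / (5) = -1.936
Change: (0.096, -0.056) → max |·| = 0.096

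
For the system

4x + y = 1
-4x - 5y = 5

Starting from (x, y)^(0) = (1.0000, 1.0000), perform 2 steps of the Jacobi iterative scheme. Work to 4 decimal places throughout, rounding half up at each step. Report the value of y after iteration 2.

Iteration 1:
  x = (1 - (1)·1.0000) / (4) = 0.0000
  y = (5 - (-4)·1.0000) / (-5) = -1.8000
Iteration 2:
  x = (1 - (1)·-1.8000) / (4) = 0.7000
  y = (5 - (-4)·0.0000) / (-5) = -1.0000

-1.0000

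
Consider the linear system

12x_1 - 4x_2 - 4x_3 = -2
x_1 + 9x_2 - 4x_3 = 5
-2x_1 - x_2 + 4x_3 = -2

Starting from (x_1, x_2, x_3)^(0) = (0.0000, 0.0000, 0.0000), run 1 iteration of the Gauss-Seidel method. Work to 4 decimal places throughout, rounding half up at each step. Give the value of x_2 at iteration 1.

0.5741

Iteration 1:
  x_1 = (-2 - (-4)·0.0000 - (-4)·0.0000) / (12) = -0.1667
  x_2 = (5 - (1)·-0.1667 - (-4)·0.0000) / (9) = 0.5741
  x_3 = (-2 - (-2)·-0.1667 - (-1)·0.5741) / (4) = -0.4398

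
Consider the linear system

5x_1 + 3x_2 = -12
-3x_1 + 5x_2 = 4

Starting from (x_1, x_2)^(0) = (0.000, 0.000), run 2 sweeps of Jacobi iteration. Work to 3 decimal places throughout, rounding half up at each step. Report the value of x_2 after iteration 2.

-0.640

Iteration 1:
  x_1 = (-12 - (3)·0.000) / (5) = -2.400
  x_2 = (4 - (-3)·0.000) / (5) = 0.800
Iteration 2:
  x_1 = (-12 - (3)·0.800) / (5) = -2.880
  x_2 = (4 - (-3)·-2.400) / (5) = -0.640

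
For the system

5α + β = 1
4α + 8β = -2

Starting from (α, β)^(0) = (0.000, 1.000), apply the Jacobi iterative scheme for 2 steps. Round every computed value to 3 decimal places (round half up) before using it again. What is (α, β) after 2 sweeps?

Iteration 1:
  α = (1 - (1)·1.000) / (5) = 0.000
  β = (-2 - (4)·0.000) / (8) = -0.250
Iteration 2:
  α = (1 - (1)·-0.250) / (5) = 0.250
  β = (-2 - (4)·0.000) / (8) = -0.250

(0.250, -0.250)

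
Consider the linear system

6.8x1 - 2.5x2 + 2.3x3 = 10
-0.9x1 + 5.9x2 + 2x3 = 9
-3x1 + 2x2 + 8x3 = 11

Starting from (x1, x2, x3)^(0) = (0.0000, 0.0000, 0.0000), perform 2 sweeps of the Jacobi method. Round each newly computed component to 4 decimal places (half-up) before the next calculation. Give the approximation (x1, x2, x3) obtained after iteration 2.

(1.5663, 1.2837, 1.5451)

Iteration 1:
  x1 = (10 - (-2.5)·0.0000 - (2.3)·0.0000) / (6.8) = 1.4706
  x2 = (9 - (-0.9)·0.0000 - (2)·0.0000) / (5.9) = 1.5254
  x3 = (11 - (-3)·0.0000 - (2)·0.0000) / (8) = 1.3750
Iteration 2:
  x1 = (10 - (-2.5)·1.5254 - (2.3)·1.3750) / (6.8) = 1.5663
  x2 = (9 - (-0.9)·1.4706 - (2)·1.3750) / (5.9) = 1.2837
  x3 = (11 - (-3)·1.4706 - (2)·1.5254) / (8) = 1.5451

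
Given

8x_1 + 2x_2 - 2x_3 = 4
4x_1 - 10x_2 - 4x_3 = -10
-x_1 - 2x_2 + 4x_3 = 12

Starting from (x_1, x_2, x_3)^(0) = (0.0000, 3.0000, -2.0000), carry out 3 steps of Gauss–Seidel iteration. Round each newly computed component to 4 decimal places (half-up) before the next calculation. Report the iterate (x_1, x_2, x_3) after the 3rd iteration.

(1.3158, 0.2285, 3.4432)

Iteration 1:
  x_1 = (4 - (2)·3.0000 - (-2)·-2.0000) / (8) = -0.7500
  x_2 = (-10 - (4)·-0.7500 - (-4)·-2.0000) / (-10) = 1.5000
  x_3 = (12 - (-1)·-0.7500 - (-2)·1.5000) / (4) = 3.5625
Iteration 2:
  x_1 = (4 - (2)·1.5000 - (-2)·3.5625) / (8) = 1.0156
  x_2 = (-10 - (4)·1.0156 - (-4)·3.5625) / (-10) = -0.0188
  x_3 = (12 - (-1)·1.0156 - (-2)·-0.0188) / (4) = 3.2445
Iteration 3:
  x_1 = (4 - (2)·-0.0188 - (-2)·3.2445) / (8) = 1.3158
  x_2 = (-10 - (4)·1.3158 - (-4)·3.2445) / (-10) = 0.2285
  x_3 = (12 - (-1)·1.3158 - (-2)·0.2285) / (4) = 3.4432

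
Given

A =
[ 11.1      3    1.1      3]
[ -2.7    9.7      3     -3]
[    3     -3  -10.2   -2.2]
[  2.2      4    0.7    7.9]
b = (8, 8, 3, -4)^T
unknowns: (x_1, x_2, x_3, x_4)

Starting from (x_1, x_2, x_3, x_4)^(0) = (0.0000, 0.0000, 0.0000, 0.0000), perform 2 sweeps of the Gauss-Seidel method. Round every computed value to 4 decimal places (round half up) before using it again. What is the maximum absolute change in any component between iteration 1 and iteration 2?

Iteration 1:
  x_1 = (8 - (3)·0.0000 - (1.1)·0.0000 - (3)·0.0000) / (11.1) = 0.7207
  x_2 = (8 - (-2.7)·0.7207 - (3)·0.0000 - (-3)·0.0000) / (9.7) = 1.0253
  x_3 = (3 - (3)·0.7207 - (-3)·1.0253 - (-2.2)·0.0000) / (-10.2) = -0.3837
  x_4 = (-4 - (2.2)·0.7207 - (4)·1.0253 - (0.7)·-0.3837) / (7.9) = -1.1922
Iteration 2:
  x_1 = (8 - (3)·1.0253 - (1.1)·-0.3837 - (3)·-1.1922) / (11.1) = 0.8039
  x_2 = (8 - (-2.7)·0.8039 - (3)·-0.3837 - (-3)·-1.1922) / (9.7) = 0.7985
  x_3 = (3 - (3)·0.8039 - (-3)·0.7985 - (-2.2)·-1.1922) / (-10.2) = -0.0354
  x_4 = (-4 - (2.2)·0.8039 - (4)·0.7985 - (0.7)·-0.0354) / (7.9) = -1.1314
Change: (0.0832, -0.2268, 0.3483, 0.0608) → max |·| = 0.3483

0.3483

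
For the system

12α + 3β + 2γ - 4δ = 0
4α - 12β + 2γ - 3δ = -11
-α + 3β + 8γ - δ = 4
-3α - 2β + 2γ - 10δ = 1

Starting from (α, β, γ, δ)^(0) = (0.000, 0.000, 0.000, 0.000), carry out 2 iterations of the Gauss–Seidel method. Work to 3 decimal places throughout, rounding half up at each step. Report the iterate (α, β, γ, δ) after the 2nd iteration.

Iteration 1:
  α = (0 - (3)·0.000 - (2)·0.000 - (-4)·0.000) / (12) = 0.000
  β = (-11 - (4)·0.000 - (2)·0.000 - (-3)·0.000) / (-12) = 0.917
  γ = (4 - (-1)·0.000 - (3)·0.917 - (-1)·0.000) / (8) = 0.156
  δ = (1 - (-3)·0.000 - (-2)·0.917 - (2)·0.156) / (-10) = -0.252
Iteration 2:
  α = (0 - (3)·0.917 - (2)·0.156 - (-4)·-0.252) / (12) = -0.339
  β = (-11 - (4)·-0.339 - (2)·0.156 - (-3)·-0.252) / (-12) = 0.893
  γ = (4 - (-1)·-0.339 - (3)·0.893 - (-1)·-0.252) / (8) = 0.091
  δ = (1 - (-3)·-0.339 - (-2)·0.893 - (2)·0.091) / (-10) = -0.159

(-0.339, 0.893, 0.091, -0.159)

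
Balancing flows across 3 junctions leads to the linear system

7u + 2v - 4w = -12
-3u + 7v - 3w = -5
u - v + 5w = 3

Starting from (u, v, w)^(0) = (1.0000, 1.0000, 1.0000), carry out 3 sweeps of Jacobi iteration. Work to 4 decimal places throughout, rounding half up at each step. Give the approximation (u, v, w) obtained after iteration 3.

Iteration 1:
  u = (-12 - (2)·1.0000 - (-4)·1.0000) / (7) = -1.4286
  v = (-5 - (-3)·1.0000 - (-3)·1.0000) / (7) = 0.1429
  w = (3 - (1)·1.0000 - (-1)·1.0000) / (5) = 0.6000
Iteration 2:
  u = (-12 - (2)·0.1429 - (-4)·0.6000) / (7) = -1.4123
  v = (-5 - (-3)·-1.4286 - (-3)·0.6000) / (7) = -1.0694
  w = (3 - (1)·-1.4286 - (-1)·0.1429) / (5) = 0.9143
Iteration 3:
  u = (-12 - (2)·-1.0694 - (-4)·0.9143) / (7) = -0.8863
  v = (-5 - (-3)·-1.4123 - (-3)·0.9143) / (7) = -0.9277
  w = (3 - (1)·-1.4123 - (-1)·-1.0694) / (5) = 0.6686

(-0.8863, -0.9277, 0.6686)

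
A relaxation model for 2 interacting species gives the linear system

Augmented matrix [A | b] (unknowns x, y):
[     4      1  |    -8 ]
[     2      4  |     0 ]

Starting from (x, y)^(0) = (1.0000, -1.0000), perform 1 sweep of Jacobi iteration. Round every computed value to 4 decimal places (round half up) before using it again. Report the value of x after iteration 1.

Iteration 1:
  x = (-8 - (1)·-1.0000) / (4) = -1.7500
  y = (0 - (2)·1.0000) / (4) = -0.5000

-1.7500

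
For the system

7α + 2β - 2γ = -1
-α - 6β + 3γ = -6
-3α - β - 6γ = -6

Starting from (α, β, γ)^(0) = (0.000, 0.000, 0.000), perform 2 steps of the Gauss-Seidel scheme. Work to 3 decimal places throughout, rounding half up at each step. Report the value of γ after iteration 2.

0.842

Iteration 1:
  α = (-1 - (2)·0.000 - (-2)·0.000) / (7) = -0.143
  β = (-6 - (-1)·-0.143 - (3)·0.000) / (-6) = 1.024
  γ = (-6 - (-3)·-0.143 - (-1)·1.024) / (-6) = 0.901
Iteration 2:
  α = (-1 - (2)·1.024 - (-2)·0.901) / (7) = -0.178
  β = (-6 - (-1)·-0.178 - (3)·0.901) / (-6) = 1.480
  γ = (-6 - (-3)·-0.178 - (-1)·1.480) / (-6) = 0.842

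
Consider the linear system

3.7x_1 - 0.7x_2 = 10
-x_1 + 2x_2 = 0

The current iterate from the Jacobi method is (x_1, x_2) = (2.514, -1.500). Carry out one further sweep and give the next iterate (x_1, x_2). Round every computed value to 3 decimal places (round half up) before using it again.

(2.419, 1.257)

One sweep:
  x_1 = (10 - (-0.7)·-1.500) / (3.7) = 2.419
  x_2 = (0 - (-1)·2.514) / (2) = 1.257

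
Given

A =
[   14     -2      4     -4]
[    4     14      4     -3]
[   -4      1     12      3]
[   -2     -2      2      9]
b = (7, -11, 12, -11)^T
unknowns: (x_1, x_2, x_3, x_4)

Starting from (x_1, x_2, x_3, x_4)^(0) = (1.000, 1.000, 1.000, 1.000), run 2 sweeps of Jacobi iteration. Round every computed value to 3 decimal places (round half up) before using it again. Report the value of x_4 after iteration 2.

Iteration 1:
  x_1 = (7 - (-2)·1.000 - (4)·1.000 - (-4)·1.000) / (14) = 0.643
  x_2 = (-11 - (4)·1.000 - (4)·1.000 - (-3)·1.000) / (14) = -1.143
  x_3 = (12 - (-4)·1.000 - (1)·1.000 - (3)·1.000) / (12) = 1.000
  x_4 = (-11 - (-2)·1.000 - (-2)·1.000 - (2)·1.000) / (9) = -1.000
Iteration 2:
  x_1 = (7 - (-2)·-1.143 - (4)·1.000 - (-4)·-1.000) / (14) = -0.235
  x_2 = (-11 - (4)·0.643 - (4)·1.000 - (-3)·-1.000) / (14) = -1.469
  x_3 = (12 - (-4)·0.643 - (1)·-1.143 - (3)·-1.000) / (12) = 1.560
  x_4 = (-11 - (-2)·0.643 - (-2)·-1.143 - (2)·1.000) / (9) = -1.556

-1.556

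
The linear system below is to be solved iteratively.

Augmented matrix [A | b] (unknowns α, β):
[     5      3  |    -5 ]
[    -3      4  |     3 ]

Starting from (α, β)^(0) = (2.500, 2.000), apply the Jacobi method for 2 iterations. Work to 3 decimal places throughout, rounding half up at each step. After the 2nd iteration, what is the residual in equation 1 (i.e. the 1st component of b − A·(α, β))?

10.575

Iteration 1:
  α = (-5 - (3)·2.000) / (5) = -2.200
  β = (3 - (-3)·2.500) / (4) = 2.625
Iteration 2:
  α = (-5 - (3)·2.625) / (5) = -2.575
  β = (3 - (-3)·-2.200) / (4) = -0.900
Residual b − A·x = (10.575, -1.125)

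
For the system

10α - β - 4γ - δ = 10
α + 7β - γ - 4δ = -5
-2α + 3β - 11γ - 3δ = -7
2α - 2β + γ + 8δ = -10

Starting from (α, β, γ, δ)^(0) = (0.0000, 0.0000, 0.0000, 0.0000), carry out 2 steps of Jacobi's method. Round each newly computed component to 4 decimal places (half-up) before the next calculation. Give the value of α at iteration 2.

1.0581

Iteration 1:
  α = (10 - (-1)·0.0000 - (-4)·0.0000 - (-1)·0.0000) / (10) = 1.0000
  β = (-5 - (1)·0.0000 - (-1)·0.0000 - (-4)·0.0000) / (7) = -0.7143
  γ = (-7 - (-2)·0.0000 - (3)·0.0000 - (-3)·0.0000) / (-11) = 0.6364
  δ = (-10 - (2)·0.0000 - (-2)·0.0000 - (1)·0.0000) / (8) = -1.2500
Iteration 2:
  α = (10 - (-1)·-0.7143 - (-4)·0.6364 - (-1)·-1.2500) / (10) = 1.0581
  β = (-5 - (1)·1.0000 - (-1)·0.6364 - (-4)·-1.2500) / (7) = -1.4805
  γ = (-7 - (-2)·1.0000 - (3)·-0.7143 - (-3)·-1.2500) / (-11) = 0.6006
  δ = (-10 - (2)·1.0000 - (-2)·-0.7143 - (1)·0.6364) / (8) = -1.7581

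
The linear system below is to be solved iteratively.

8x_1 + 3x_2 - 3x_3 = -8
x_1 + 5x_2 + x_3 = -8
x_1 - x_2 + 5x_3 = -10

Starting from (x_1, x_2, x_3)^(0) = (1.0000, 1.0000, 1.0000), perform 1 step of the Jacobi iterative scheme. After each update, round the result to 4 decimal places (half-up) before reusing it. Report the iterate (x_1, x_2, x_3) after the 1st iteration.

Iteration 1:
  x_1 = (-8 - (3)·1.0000 - (-3)·1.0000) / (8) = -1.0000
  x_2 = (-8 - (1)·1.0000 - (1)·1.0000) / (5) = -2.0000
  x_3 = (-10 - (1)·1.0000 - (-1)·1.0000) / (5) = -2.0000

(-1.0000, -2.0000, -2.0000)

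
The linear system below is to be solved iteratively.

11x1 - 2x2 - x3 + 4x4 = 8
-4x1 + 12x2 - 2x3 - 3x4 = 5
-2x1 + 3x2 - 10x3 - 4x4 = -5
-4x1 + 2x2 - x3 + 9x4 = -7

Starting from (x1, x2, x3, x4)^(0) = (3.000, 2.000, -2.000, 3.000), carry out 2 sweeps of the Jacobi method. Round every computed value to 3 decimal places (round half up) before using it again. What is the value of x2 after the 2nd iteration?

Iteration 1:
  x1 = (8 - (-2)·2.000 - (-1)·-2.000 - (4)·3.000) / (11) = -0.182
  x2 = (5 - (-4)·3.000 - (-2)·-2.000 - (-3)·3.000) / (12) = 1.833
  x3 = (-5 - (-2)·3.000 - (3)·2.000 - (-4)·3.000) / (-10) = -0.700
  x4 = (-7 - (-4)·3.000 - (2)·2.000 - (-1)·-2.000) / (9) = -0.111
Iteration 2:
  x1 = (8 - (-2)·1.833 - (-1)·-0.700 - (4)·-0.111) / (11) = 1.037
  x2 = (5 - (-4)·-0.182 - (-2)·-0.700 - (-3)·-0.111) / (12) = 0.212
  x3 = (-5 - (-2)·-0.182 - (3)·1.833 - (-4)·-0.111) / (-10) = 1.131
  x4 = (-7 - (-4)·-0.182 - (2)·1.833 - (-1)·-0.700) / (9) = -1.344

0.212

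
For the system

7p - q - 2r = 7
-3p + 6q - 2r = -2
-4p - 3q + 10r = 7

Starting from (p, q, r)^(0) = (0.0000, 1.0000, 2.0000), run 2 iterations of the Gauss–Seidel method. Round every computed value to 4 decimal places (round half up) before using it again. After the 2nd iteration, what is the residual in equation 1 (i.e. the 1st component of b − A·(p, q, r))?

Iteration 1:
  p = (7 - (-1)·1.0000 - (-2)·2.0000) / (7) = 1.7143
  q = (-2 - (-3)·1.7143 - (-2)·2.0000) / (6) = 1.1905
  r = (7 - (-4)·1.7143 - (-3)·1.1905) / (10) = 1.7429
Iteration 2:
  p = (7 - (-1)·1.1905 - (-2)·1.7429) / (7) = 1.6680
  q = (-2 - (-3)·1.6680 - (-2)·1.7429) / (6) = 1.0816
  r = (7 - (-4)·1.6680 - (-3)·1.0816) / (10) = 1.6917
Residual b − A·x = (-0.2110, -0.1022, -0.0002)

-0.2110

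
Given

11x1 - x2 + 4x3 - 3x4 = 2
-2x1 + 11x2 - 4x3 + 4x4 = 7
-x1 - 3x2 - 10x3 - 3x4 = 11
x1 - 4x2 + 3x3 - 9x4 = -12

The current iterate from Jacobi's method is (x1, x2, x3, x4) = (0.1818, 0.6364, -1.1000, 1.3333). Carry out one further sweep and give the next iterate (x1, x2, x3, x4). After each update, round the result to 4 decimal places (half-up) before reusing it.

One sweep:
  x1 = (2 - (-1)·0.6364 - (4)·-1.1000 - (-3)·1.3333) / (11) = 1.0033
  x2 = (7 - (-2)·0.1818 - (-4)·-1.1000 - (4)·1.3333) / (11) = -0.2154
  x3 = (11 - (-1)·0.1818 - (-3)·0.6364 - (-3)·1.3333) / (-10) = -1.7091
  x4 = (-12 - (1)·0.1818 - (-4)·0.6364 - (3)·-1.1000) / (-9) = 0.7040

(1.0033, -0.2154, -1.7091, 0.7040)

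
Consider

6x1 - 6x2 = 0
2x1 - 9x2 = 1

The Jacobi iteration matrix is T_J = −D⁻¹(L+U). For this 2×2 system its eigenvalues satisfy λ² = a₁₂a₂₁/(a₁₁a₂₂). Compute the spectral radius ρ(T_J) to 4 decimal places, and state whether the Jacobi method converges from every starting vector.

a₁₂a₂₁/(a₁₁a₂₂) = (-6)·(2) / ((6)·(-9)) = 0.222222
ρ = √|0.222222| = √0.222222 = 0.4714
ρ < 1, so Jacobi converges

0.4714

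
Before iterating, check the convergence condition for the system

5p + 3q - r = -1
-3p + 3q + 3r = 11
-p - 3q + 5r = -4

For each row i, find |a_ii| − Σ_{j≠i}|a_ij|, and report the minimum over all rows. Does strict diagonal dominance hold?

row 1: |5| − (3+1) = 1
row 2: |3| − (3+3) = -3
row 3: |5| − (1+3) = 1
minimum over rows = -3 → not strictly diagonally dominant

-3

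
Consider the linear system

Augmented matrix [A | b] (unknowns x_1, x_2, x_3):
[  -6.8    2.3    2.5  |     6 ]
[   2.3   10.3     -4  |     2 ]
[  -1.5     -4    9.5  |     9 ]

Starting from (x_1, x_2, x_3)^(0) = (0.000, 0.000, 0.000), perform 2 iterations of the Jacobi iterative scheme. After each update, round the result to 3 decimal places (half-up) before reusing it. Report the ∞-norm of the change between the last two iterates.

Iteration 1:
  x_1 = (6 - (2.3)·0.000 - (2.5)·0.000) / (-6.8) = -0.882
  x_2 = (2 - (2.3)·0.000 - (-4)·0.000) / (10.3) = 0.194
  x_3 = (9 - (-1.5)·0.000 - (-4)·0.000) / (9.5) = 0.947
Iteration 2:
  x_1 = (6 - (2.3)·0.194 - (2.5)·0.947) / (-6.8) = -0.469
  x_2 = (2 - (2.3)·-0.882 - (-4)·0.947) / (10.3) = 0.759
  x_3 = (9 - (-1.5)·-0.882 - (-4)·0.194) / (9.5) = 0.890
Change: (0.413, 0.565, -0.057) → max |·| = 0.565

0.565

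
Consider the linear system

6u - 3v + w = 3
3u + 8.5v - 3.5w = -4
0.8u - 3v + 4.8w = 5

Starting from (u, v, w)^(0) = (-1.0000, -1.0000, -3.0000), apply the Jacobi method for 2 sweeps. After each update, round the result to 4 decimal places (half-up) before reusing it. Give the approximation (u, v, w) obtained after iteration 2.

Iteration 1:
  u = (3 - (-3)·-1.0000 - (1)·-3.0000) / (6) = 0.5000
  v = (-4 - (3)·-1.0000 - (-3.5)·-3.0000) / (8.5) = -1.3529
  w = (5 - (0.8)·-1.0000 - (-3)·-1.0000) / (4.8) = 0.5833
Iteration 2:
  u = (3 - (-3)·-1.3529 - (1)·0.5833) / (6) = -0.2737
  v = (-4 - (3)·0.5000 - (-3.5)·0.5833) / (8.5) = -0.4069
  w = (5 - (0.8)·0.5000 - (-3)·-1.3529) / (4.8) = 0.1128

(-0.2737, -0.4069, 0.1128)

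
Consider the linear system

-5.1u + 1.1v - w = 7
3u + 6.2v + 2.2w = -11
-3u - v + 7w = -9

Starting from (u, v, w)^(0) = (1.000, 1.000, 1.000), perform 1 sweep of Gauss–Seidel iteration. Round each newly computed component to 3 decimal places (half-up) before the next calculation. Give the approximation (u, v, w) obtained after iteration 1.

Iteration 1:
  u = (7 - (1.1)·1.000 - (-1)·1.000) / (-5.1) = -1.353
  v = (-11 - (3)·-1.353 - (2.2)·1.000) / (6.2) = -1.474
  w = (-9 - (-3)·-1.353 - (-1)·-1.474) / (7) = -2.076

(-1.353, -1.474, -2.076)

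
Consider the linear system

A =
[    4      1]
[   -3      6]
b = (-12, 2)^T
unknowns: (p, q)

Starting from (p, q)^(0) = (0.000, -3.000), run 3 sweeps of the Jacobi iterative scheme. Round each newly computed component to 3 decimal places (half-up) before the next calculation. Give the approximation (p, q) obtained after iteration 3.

(-2.802, -1.208)

Iteration 1:
  p = (-12 - (1)·-3.000) / (4) = -2.250
  q = (2 - (-3)·0.000) / (6) = 0.333
Iteration 2:
  p = (-12 - (1)·0.333) / (4) = -3.083
  q = (2 - (-3)·-2.250) / (6) = -0.792
Iteration 3:
  p = (-12 - (1)·-0.792) / (4) = -2.802
  q = (2 - (-3)·-3.083) / (6) = -1.208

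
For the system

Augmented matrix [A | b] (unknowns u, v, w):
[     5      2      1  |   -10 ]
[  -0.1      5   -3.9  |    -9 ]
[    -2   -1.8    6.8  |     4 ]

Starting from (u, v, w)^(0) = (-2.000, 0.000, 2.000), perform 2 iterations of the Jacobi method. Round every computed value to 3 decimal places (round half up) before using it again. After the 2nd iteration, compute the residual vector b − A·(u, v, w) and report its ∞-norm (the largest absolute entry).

Iteration 1:
  u = (-10 - (2)·0.000 - (1)·2.000) / (5) = -2.400
  v = (-9 - (-0.1)·-2.000 - (-3.9)·2.000) / (5) = -0.280
  w = (4 - (-2)·-2.000 - (-1.8)·0.000) / (6.8) = 0.000
Iteration 2:
  u = (-10 - (2)·-0.280 - (1)·0.000) / (5) = -1.888
  v = (-9 - (-0.1)·-2.400 - (-3.9)·0.000) / (5) = -1.848
  w = (4 - (-2)·-2.400 - (-1.8)·-0.280) / (6.8) = -0.192
Residual b − A·x = (3.328, -0.698, -1.797); ∞-norm = 3.328

3.328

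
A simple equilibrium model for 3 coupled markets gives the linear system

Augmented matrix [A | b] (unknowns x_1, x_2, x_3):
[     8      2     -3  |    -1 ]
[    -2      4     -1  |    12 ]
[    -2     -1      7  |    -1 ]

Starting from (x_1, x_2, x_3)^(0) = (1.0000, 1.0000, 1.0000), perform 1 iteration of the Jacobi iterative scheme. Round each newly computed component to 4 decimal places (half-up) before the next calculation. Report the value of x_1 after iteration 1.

Iteration 1:
  x_1 = (-1 - (2)·1.0000 - (-3)·1.0000) / (8) = 0.0000
  x_2 = (12 - (-2)·1.0000 - (-1)·1.0000) / (4) = 3.7500
  x_3 = (-1 - (-2)·1.0000 - (-1)·1.0000) / (7) = 0.2857

0.0000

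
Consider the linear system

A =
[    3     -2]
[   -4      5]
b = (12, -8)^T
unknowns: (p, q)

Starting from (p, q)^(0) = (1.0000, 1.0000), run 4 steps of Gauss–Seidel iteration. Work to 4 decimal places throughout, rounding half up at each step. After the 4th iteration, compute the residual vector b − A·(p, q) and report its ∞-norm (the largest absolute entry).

0.3439

Iteration 1:
  p = (12 - (-2)·1.0000) / (3) = 4.6667
  q = (-8 - (-4)·4.6667) / (5) = 2.1334
Iteration 2:
  p = (12 - (-2)·2.1334) / (3) = 5.4223
  q = (-8 - (-4)·5.4223) / (5) = 2.7378
Iteration 3:
  p = (12 - (-2)·2.7378) / (3) = 5.8252
  q = (-8 - (-4)·5.8252) / (5) = 3.0602
Iteration 4:
  p = (12 - (-2)·3.0602) / (3) = 6.0401
  q = (-8 - (-4)·6.0401) / (5) = 3.2321
Residual b − A·x = (0.3439, -0.0001); ∞-norm = 0.3439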